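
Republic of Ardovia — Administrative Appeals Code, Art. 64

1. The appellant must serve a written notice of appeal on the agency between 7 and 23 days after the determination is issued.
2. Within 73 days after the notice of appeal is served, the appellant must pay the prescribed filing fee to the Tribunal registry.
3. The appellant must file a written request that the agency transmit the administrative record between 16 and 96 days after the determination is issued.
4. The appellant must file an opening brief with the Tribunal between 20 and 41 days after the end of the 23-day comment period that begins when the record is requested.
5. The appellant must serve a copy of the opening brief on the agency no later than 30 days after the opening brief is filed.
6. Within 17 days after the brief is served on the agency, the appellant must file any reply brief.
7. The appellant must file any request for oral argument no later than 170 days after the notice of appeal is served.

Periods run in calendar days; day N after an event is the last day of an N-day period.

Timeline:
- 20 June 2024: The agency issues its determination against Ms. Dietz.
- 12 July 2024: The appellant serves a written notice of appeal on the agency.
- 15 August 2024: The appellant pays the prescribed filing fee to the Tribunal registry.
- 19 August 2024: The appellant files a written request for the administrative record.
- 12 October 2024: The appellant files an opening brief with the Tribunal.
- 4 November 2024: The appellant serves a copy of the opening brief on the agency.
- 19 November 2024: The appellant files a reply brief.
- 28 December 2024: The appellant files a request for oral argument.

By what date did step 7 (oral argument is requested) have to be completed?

29 December 2024

Step 7 runs from 12 July 2024, when the notice of appeal is served. 170 days after 12 July 2024 is 29 December 2024.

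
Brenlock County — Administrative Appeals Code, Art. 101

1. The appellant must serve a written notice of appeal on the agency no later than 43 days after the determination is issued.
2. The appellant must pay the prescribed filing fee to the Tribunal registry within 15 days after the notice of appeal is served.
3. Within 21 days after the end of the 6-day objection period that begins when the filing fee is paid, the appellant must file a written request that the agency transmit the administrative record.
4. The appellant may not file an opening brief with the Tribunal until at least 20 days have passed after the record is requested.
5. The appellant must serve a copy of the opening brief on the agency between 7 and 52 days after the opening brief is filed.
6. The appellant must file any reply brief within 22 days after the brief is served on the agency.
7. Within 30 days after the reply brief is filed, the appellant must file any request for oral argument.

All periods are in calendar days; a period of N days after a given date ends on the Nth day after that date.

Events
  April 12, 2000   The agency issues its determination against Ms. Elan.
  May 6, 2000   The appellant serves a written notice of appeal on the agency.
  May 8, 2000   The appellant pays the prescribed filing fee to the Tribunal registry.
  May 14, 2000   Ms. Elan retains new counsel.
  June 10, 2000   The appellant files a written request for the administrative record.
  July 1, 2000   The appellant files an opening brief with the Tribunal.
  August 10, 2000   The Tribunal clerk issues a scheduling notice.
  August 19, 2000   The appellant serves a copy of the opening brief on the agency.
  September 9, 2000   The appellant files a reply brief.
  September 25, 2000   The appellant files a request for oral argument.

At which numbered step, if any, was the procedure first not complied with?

Step 1 — counting 43 days from April 12, 2000 (when the determination is issued) gives a deadline of May 25, 2000; done May 6, 2000 — timely.
Step 2 — counting 15 days from May 6, 2000 (when the notice of appeal is served) gives a deadline of May 21, 2000; done May 8, 2000 — timely.
Step 3 — counting 21 days from May 14, 2000 (end of the 6-day objection period, which began when the filing fee is paid on May 8, 2000) gives a deadline of June 4, 2000; not done until June 10, 2000, 6 days after the deadline.
No need to go further; step 3 was not satisfied.

Step 3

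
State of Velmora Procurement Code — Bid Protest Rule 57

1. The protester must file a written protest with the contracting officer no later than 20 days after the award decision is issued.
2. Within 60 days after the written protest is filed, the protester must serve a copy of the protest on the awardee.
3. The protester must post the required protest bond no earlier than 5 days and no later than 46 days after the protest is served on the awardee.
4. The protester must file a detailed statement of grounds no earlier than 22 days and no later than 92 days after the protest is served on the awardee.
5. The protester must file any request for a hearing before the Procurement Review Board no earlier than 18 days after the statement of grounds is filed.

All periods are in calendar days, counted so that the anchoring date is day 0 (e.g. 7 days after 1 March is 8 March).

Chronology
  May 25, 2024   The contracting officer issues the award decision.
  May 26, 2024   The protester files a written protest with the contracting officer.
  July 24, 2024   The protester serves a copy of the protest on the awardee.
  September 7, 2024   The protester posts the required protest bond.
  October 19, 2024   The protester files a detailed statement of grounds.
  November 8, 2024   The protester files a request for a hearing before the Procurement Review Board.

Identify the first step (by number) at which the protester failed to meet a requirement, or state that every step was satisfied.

None — every step was satisfied

(1) due by May 25, 2024 + 20 days = June 14, 2024; done May 26, 2024 — timely.
(2) due by May 26, 2024 + 60 days = July 25, 2024; completed July 24, 2024, before the deadline.
(3) the permitted window runs from July 24, 2024 + 5 = July 29, 2024 to July 24, 2024 + 46 = September 8, 2024; September 7, 2024 falls inside that range.
(4) the permitted window runs from July 24, 2024 + 22 = August 15, 2024 to July 24, 2024 + 92 = October 24, 2024; done October 19, 2024, which is between those dates.
(5) permitted from October 19, 2024 + 18 days = November 6, 2024 onward; November 8, 2024 is on or after that date.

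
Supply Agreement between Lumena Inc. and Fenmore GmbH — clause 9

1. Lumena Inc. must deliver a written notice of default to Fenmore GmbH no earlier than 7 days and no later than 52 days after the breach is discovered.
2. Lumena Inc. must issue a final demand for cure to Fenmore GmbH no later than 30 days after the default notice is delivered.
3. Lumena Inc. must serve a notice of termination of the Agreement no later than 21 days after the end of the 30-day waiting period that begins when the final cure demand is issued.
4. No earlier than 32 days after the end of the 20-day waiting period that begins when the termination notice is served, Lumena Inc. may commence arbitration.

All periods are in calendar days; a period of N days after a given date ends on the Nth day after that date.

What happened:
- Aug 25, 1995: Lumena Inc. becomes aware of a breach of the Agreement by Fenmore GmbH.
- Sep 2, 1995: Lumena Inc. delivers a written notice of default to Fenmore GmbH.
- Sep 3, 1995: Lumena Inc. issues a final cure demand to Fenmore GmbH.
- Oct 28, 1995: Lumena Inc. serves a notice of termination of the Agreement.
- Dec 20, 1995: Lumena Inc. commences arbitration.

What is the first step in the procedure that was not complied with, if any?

Step 1 — 7 and 52 days from Aug 25, 1995 (when the breach is discovered) are Sep 1, 1995 and Oct 16, 1995 respectively; Sep 2, 1995 falls inside that range.
Step 2 — counting 30 days from Sep 2, 1995 (when the default notice is delivered) gives a deadline of Oct 2, 1995; completed Sep 3, 1995, before the deadline.
Step 3 — counting 21 days from Oct 3, 1995 (end of the 30-day waiting period, which began when the final cure demand is issued on Sep 3, 1995) gives a deadline of Oct 24, 1995; not done until Oct 28, 1995, 4 days after the deadline.

Step 3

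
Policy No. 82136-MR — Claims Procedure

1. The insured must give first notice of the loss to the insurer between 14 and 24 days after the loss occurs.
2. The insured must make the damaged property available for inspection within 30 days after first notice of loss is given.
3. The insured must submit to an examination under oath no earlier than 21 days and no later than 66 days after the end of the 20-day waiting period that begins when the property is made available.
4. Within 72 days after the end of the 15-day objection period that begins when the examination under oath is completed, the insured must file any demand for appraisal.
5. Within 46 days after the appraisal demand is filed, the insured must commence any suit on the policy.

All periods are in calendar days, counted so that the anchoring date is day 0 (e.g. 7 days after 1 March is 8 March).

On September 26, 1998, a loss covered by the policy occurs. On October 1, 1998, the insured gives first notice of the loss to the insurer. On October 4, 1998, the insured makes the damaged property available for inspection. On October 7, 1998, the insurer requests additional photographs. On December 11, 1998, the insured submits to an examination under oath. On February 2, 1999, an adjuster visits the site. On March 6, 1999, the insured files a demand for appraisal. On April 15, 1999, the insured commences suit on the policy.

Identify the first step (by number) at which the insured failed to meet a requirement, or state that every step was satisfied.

Step 1: the window is 14–24 days after September 26, 1998 (when the loss occurs), so October 10, 1998 through October 20, 1998; October 1, 1998 is 9 days too early.
Later steps need not be reached.

Step 1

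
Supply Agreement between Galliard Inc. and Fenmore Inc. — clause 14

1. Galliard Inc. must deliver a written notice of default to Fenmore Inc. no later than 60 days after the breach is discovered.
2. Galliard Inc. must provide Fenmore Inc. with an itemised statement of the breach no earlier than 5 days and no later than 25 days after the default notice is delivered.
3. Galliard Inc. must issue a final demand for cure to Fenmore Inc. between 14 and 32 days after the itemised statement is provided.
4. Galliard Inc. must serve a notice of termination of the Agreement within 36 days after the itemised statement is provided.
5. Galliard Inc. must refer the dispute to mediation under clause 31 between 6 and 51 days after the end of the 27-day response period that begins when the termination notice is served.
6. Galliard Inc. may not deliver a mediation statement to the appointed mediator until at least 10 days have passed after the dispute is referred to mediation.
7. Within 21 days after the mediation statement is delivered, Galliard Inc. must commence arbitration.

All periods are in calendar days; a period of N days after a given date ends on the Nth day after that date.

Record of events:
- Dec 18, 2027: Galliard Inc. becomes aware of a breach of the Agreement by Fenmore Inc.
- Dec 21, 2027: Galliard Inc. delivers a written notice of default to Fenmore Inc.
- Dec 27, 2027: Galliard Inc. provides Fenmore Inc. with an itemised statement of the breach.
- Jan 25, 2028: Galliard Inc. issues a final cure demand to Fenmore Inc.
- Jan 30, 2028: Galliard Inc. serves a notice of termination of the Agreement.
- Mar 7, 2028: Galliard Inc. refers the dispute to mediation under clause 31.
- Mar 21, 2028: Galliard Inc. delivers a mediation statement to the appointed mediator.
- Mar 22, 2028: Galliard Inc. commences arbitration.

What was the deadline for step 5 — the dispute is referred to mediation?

Apr 17, 2028

The termination notice is served on Jan 30, 2028; the 27-day response period therefore ends Feb 26, 2028, and step 5 runs from that date. The window is 6–51 days after Feb 26, 2028; it closes on Apr 17, 2028.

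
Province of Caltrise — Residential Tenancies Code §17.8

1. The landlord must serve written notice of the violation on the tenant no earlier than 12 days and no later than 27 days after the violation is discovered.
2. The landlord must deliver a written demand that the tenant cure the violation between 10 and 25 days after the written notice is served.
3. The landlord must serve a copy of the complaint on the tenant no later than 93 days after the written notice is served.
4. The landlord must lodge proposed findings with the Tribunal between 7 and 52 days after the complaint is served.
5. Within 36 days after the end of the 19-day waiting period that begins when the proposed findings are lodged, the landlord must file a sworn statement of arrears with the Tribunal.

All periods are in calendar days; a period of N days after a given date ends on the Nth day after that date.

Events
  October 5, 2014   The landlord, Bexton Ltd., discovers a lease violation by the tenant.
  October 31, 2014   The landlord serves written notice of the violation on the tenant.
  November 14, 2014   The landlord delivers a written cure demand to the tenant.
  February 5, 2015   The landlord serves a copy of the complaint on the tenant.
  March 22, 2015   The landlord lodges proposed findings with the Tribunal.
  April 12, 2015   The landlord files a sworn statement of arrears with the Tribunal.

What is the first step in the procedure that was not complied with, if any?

Step 1: the window is 12–27 days after October 5, 2014 (when the violation is discovered), so October 17, 2014 through November 1, 2014; done October 31, 2014 — within the window.
Step 2: the window is 10–25 days after October 31, 2014 (when the written notice is served), so November 10, 2014 through November 25, 2014; done November 14, 2014, which is between those dates.
Step 3: 93 days after October 31, 2014 (when the written notice is served) is February 1, 2015; done February 5, 2015 — 4 days late.
The procedure was therefore not followed at step 3.

Step 3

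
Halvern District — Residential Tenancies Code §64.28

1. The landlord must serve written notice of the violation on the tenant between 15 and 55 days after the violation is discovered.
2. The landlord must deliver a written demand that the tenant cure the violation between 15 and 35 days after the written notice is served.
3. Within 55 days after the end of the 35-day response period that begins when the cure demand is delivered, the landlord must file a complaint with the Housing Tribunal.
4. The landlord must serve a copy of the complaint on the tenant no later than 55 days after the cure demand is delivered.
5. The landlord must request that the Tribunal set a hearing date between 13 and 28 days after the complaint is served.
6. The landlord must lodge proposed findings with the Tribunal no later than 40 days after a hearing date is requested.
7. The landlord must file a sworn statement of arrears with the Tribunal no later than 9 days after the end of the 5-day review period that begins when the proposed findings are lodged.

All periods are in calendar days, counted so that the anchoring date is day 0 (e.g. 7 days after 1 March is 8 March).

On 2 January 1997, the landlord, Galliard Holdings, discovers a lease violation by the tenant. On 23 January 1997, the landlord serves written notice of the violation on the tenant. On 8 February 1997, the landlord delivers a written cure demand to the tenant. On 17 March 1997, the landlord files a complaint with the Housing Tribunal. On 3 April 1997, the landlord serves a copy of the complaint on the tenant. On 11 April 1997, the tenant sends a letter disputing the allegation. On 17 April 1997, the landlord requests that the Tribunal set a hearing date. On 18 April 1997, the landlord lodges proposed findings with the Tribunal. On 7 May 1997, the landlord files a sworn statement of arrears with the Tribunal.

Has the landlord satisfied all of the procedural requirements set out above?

Step 1 — 15 and 55 days from 2 January 1997 (when the violation is discovered) are 17 January 1997 and 26 February 1997 respectively; 23 January 1997 falls inside that range.
Step 2 — 15 and 35 days from 23 January 1997 (when the written notice is served) are 7 February 1997 and 27 February 1997 respectively; 8 February 1997 falls inside that range.
Step 3 — counting 55 days from 15 March 1997 (end of the 35-day response period, which began when the cure demand is delivered on 8 February 1997) gives a deadline of 9 May 1997; 17 March 1997 is within that limit.
Step 4 — counting 55 days from 8 February 1997 (when the cure demand is delivered) gives a deadline of 4 April 1997; 3 April 1997 is within that limit.
Step 5 — 13 and 28 days from 3 April 1997 (when the complaint is served) are 16 April 1997 and 1 May 1997 respectively; 17 April 1997 falls inside that range.
Step 6 — counting 40 days from 17 April 1997 (when a hearing date is requested) gives a deadline of 27 May 1997; done 18 April 1997 — timely.
Step 7 — counting 9 days from 23 April 1997 (end of the 5-day review period, which began when the proposed findings are lodged on 18 April 1997) gives a deadline of 2 May 1997; not done until 7 May 1997, 5 days after the deadline.
That is the first point of non-compliance.

No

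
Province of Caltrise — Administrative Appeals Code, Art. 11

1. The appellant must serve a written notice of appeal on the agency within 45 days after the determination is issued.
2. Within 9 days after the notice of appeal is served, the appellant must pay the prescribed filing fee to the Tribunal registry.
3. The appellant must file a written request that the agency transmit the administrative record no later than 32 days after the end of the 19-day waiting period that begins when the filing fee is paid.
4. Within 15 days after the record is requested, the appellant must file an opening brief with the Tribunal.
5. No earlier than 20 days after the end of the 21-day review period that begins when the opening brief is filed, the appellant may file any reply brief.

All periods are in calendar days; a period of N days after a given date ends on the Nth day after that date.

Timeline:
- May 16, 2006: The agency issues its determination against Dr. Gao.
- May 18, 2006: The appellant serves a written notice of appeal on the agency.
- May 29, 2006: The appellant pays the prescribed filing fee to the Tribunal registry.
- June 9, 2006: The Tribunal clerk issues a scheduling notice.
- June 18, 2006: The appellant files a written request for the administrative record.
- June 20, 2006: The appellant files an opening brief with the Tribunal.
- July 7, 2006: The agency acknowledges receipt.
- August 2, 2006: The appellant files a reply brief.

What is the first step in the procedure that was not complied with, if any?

Step 2

Step 1: 45 days after May 16, 2006 (when the determination is issued) is June 30, 2006; May 18, 2006 is within that limit.
Step 2: 9 days after May 18, 2006 (when the notice of appeal is served) is May 27, 2006; May 29, 2006 misses that deadline by 2 days.
Later steps need not be reached.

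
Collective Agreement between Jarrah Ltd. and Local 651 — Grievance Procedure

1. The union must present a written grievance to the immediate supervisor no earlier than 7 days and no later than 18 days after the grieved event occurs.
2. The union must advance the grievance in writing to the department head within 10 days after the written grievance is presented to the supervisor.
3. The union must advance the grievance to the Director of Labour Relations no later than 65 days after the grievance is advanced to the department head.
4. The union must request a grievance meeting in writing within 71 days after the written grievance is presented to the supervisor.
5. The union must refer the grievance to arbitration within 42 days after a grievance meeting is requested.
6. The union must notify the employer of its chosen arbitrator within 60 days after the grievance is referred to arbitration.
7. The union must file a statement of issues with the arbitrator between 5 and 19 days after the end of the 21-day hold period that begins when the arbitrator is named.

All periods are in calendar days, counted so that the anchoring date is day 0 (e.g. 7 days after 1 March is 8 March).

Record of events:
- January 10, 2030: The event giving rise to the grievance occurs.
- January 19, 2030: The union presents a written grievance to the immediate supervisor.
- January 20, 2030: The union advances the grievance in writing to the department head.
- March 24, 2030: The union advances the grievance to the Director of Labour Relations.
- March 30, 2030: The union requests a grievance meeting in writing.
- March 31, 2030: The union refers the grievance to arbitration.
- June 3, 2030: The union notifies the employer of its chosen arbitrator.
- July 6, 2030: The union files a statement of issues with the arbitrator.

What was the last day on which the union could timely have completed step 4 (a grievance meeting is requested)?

March 31, 2030

Step 4 runs from January 19, 2030, when the written grievance is presented to the supervisor. 71 days after January 19, 2030 is March 31, 2030.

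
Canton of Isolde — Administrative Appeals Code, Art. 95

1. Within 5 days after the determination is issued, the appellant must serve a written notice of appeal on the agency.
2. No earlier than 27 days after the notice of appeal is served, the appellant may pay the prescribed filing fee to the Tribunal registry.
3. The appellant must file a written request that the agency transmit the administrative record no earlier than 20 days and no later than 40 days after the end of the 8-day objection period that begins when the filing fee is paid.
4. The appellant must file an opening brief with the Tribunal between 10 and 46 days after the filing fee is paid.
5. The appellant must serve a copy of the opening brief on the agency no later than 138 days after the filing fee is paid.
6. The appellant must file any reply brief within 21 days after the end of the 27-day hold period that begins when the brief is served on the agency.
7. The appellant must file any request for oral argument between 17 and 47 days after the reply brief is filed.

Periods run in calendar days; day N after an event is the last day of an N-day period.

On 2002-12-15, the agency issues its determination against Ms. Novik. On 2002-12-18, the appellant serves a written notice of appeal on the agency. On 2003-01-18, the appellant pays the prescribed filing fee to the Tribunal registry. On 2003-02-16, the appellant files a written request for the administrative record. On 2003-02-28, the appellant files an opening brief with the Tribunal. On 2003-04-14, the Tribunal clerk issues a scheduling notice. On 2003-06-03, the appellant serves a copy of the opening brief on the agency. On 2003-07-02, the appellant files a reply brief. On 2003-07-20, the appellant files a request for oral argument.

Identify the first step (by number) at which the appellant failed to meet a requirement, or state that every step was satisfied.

(1) due by 2002-12-15 + 5 days = 2002-12-20; completed 2002-12-18, before the deadline.
(2) permitted from 2002-12-18 + 27 days = 2003-01-14 onward; 2003-01-18 is on or after that date.
(3) the permitted window runs from 2003-01-26 + 20 = 2003-02-15 to 2003-01-26 + 40 = 2003-03-07; 2003-02-16 falls inside that range.
(4) the permitted window runs from 2003-01-18 + 10 = 2003-01-28 to 2003-01-18 + 46 = 2003-03-05; 2003-02-28 falls inside that range.
(5) due by 2003-01-18 + 138 days = 2003-06-05; 2003-06-03 is within that limit.
(6) due by 2003-06-30 + 21 days = 2003-07-21; completed 2003-07-02, before the deadline.
(7) the permitted window runs from 2003-07-02 + 17 = 2003-07-19 to 2003-07-02 + 47 = 2003-08-18; 2003-07-20 falls inside that range.

None — every step was satisfied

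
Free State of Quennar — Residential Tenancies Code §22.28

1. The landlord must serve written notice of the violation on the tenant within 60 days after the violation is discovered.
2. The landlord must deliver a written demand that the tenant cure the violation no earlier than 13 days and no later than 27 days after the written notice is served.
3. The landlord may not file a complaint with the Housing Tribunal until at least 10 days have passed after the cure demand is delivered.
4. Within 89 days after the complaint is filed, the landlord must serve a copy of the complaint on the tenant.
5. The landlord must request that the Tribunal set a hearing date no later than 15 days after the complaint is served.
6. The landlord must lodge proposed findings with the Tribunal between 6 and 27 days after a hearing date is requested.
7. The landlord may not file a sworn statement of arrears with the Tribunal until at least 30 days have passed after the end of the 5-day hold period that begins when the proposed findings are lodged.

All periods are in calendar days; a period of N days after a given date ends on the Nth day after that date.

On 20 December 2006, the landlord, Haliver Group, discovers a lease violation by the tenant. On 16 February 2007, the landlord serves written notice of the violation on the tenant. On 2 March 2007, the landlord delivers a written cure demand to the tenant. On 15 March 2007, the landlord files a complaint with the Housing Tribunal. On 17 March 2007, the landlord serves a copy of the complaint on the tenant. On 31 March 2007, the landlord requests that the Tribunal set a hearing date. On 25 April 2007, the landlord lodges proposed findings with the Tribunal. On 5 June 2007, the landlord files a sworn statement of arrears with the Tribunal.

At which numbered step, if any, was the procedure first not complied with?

None — every step was satisfied

(1) due by 20 December 2006 + 60 days = 18 February 2007; 16 February 2007 is within that limit.
(2) the permitted window runs from 16 February 2007 + 13 = 1 March 2007 to 16 February 2007 + 27 = 15 March 2007; done 2 March 2007 — within the window.
(3) permitted from 2 March 2007 + 10 days = 12 March 2007 onward; 15 March 2007 is on or after that date.
(4) due by 15 March 2007 + 89 days = 12 June 2007; 17 March 2007 is within that limit.
(5) due by 17 March 2007 + 15 days = 1 April 2007; completed 31 March 2007, before the deadline.
(6) the permitted window runs from 31 March 2007 + 6 = 6 April 2007 to 31 March 2007 + 27 = 27 April 2007; done 25 April 2007, which is between those dates.
(7) permitted from 30 April 2007 + 30 days = 30 May 2007 onward; done 5 June 2007 — permitted.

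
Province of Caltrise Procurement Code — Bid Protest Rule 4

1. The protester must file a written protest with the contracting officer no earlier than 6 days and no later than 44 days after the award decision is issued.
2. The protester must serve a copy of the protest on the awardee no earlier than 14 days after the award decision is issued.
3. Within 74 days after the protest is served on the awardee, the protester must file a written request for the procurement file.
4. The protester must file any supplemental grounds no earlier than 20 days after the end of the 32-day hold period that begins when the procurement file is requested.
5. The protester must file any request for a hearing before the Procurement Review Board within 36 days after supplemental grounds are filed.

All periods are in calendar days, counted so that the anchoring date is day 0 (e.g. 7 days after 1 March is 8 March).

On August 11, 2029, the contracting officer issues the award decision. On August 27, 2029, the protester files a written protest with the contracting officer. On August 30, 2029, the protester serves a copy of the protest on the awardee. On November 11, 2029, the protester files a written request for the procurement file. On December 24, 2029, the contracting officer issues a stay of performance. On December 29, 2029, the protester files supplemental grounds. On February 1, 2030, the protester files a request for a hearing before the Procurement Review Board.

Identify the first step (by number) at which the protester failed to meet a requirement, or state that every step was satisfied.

Step 1: the window is 6–44 days after August 11, 2029 (when the award decision is issued), so August 17, 2029 through September 24, 2029; done August 27, 2029, which is between those dates.
Step 2: the earliest permitted date is 14 days after August 11, 2029 (when the award decision is issued), i.e. August 25, 2029; done August 30, 2029 — permitted.
Step 3: 74 days after August 30, 2029 (when the protest is served on the awardee) is November 12, 2029; completed November 11, 2029, before the deadline.
Step 4: the earliest permitted date is 20 days after December 13, 2029 (end of the 32-day hold period, which began when the procurement file is requested on November 11, 2029), i.e. January 2, 2030; done December 29, 2029 — 4 days too early.
That is the first point of non-compliance.

Step 4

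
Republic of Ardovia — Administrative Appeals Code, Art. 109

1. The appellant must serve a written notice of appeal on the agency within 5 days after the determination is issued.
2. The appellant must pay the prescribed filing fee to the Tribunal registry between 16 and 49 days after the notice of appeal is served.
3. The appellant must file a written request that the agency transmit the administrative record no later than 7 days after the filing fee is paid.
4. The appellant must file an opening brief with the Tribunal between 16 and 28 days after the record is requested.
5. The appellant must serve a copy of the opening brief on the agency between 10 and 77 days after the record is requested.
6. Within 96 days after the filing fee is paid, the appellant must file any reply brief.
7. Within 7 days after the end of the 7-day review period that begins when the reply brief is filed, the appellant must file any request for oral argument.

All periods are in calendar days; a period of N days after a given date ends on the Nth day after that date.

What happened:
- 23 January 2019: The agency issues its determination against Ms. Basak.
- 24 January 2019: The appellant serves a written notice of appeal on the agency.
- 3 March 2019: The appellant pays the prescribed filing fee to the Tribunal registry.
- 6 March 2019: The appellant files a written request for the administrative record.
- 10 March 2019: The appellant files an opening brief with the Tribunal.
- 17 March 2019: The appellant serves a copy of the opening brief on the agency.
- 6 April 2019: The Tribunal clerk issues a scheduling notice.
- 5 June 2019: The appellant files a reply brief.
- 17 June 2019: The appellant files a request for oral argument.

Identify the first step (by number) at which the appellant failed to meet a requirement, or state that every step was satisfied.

Step 4

(1) due by 23 January 2019 + 5 days = 28 January 2019; done 24 January 2019 — timely.
(2) the permitted window runs from 24 January 2019 + 16 = 9 February 2019 to 24 January 2019 + 49 = 14 March 2019; done 3 March 2019, which is between those dates.
(3) due by 3 March 2019 + 7 days = 10 March 2019; completed 6 March 2019, before the deadline.
(4) the permitted window runs from 6 March 2019 + 16 = 22 March 2019 to 6 March 2019 + 28 = 3 April 2019; 10 March 2019 is 12 days too early.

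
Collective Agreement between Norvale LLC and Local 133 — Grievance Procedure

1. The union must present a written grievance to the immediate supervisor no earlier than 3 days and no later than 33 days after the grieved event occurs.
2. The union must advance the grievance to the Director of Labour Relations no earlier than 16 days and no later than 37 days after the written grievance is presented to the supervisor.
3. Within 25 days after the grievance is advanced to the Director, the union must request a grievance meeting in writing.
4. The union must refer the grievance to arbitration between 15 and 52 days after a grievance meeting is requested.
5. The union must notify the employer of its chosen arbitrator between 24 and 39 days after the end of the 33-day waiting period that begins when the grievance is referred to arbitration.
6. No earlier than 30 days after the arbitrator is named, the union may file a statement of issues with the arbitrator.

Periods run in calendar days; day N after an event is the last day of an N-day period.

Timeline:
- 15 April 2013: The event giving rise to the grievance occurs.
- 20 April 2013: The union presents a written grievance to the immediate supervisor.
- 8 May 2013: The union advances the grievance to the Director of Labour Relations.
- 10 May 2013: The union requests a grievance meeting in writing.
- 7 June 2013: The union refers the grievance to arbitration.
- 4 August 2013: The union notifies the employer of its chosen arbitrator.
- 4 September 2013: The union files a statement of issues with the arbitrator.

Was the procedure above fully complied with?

Step 1 — 3 and 33 days from 15 April 2013 (when the grieved event occurs) are 18 April 2013 and 18 May 2013 respectively; done 20 April 2013, which is between those dates.
Step 2 — 16 and 37 days from 20 April 2013 (when the written grievance is presented to the supervisor) are 6 May 2013 and 27 May 2013 respectively; done 8 May 2013 — within the window.
Step 3 — counting 25 days from 8 May 2013 (when the grievance is advanced to the Director) gives a deadline of 2 June 2013; completed 10 May 2013, before the deadline.
Step 4 — 15 and 52 days from 10 May 2013 (when a grievance meeting is requested) are 25 May 2013 and 1 July 2013 respectively; done 7 June 2013, which is between those dates.
Step 5 — 24 and 39 days from 10 July 2013 (end of the 33-day waiting period, which began when the grievance is referred to arbitration on 7 June 2013) are 3 August 2013 and 18 August 2013 respectively; done 4 August 2013, which is between those dates.
Step 6 — must wait 30 days from 4 August 2013 (when the arbitrator is named), so not before 3 September 2013; done 4 September 2013, after the minimum wait.

Yes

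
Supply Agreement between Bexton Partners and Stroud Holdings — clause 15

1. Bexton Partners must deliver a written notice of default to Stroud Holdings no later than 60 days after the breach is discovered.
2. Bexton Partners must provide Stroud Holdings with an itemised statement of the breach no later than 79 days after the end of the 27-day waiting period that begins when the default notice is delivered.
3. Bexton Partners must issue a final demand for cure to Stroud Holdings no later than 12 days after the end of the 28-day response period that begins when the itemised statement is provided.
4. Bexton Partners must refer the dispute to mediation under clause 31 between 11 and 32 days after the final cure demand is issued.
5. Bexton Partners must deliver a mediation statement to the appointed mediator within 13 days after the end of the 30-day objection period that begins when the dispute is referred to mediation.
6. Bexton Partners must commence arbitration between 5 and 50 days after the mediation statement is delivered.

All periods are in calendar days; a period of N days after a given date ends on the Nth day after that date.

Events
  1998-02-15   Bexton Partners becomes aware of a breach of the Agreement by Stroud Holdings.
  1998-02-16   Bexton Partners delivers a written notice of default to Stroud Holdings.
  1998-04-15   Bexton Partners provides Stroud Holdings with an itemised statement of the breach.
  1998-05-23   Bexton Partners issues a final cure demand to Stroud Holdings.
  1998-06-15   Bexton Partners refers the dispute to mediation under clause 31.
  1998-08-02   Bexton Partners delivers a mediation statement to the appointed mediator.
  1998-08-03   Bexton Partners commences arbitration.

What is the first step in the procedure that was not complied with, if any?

Step 5

Step 1: 60 days after 1998-02-15 (when the breach is discovered) is 1998-04-16; completed 1998-02-16, before the deadline.
Step 2: 79 days after 1998-03-15 (end of the 27-day waiting period, which began when the default notice is delivered on 1998-02-16) is 1998-06-02; done 1998-04-15 — timely.
Step 3: 12 days after 1998-05-13 (end of the 28-day response period, which began when the itemised statement is provided on 1998-04-15) is 1998-05-25; 1998-05-23 is within that limit.
Step 4: the window is 11–32 days after 1998-05-23 (when the final cure demand is issued), so 1998-06-03 through 1998-06-24; done 1998-06-15 — within the window.
Step 5: 13 days after 1998-07-15 (end of the 30-day objection period, which began when the dispute is referred to mediation on 1998-06-15) is 1998-07-28; not done until 1998-08-02, 5 days after the deadline.
The analysis stops there.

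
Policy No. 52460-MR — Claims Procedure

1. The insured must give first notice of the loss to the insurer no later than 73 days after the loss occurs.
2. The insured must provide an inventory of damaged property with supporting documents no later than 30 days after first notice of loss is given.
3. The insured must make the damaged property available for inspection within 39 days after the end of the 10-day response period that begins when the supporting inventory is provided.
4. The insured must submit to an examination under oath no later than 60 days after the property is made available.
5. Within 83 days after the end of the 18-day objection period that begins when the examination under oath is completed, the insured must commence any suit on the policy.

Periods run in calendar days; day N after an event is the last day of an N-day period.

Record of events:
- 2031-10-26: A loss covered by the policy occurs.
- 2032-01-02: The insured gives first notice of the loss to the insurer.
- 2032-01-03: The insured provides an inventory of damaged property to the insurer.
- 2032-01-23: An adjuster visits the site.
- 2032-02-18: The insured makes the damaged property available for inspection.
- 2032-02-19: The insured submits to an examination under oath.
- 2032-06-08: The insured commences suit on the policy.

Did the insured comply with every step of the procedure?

No

(1) due by 2031-10-26 + 73 days = 2032-01-07; completed 2032-01-02, before the deadline.
(2) due by 2032-01-02 + 30 days = 2032-02-01; completed 2032-01-03, before the deadline.
(3) due by 2032-01-13 + 39 days = 2032-02-21; done 2032-02-18 — timely.
(4) due by 2032-02-18 + 60 days = 2032-04-18; done 2032-02-19 — timely.
(5) due by 2032-03-08 + 83 days = 2032-05-30; done 2032-06-08 — 9 days late.
The procedure was therefore not followed at step 5.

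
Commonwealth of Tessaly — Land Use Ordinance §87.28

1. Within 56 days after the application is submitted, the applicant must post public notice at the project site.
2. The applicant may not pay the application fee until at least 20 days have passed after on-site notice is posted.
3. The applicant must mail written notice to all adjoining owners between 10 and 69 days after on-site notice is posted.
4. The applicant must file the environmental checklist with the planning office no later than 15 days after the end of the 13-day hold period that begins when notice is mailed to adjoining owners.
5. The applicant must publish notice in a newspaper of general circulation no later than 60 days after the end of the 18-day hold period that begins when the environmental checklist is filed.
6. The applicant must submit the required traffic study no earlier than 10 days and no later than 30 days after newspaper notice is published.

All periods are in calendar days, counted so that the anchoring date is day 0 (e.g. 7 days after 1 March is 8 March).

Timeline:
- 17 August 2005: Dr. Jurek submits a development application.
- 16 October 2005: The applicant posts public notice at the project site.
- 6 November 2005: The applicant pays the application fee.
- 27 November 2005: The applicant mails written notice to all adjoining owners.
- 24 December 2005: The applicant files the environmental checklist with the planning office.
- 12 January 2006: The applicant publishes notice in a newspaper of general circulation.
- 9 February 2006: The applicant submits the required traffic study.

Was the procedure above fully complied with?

(1) due by 17 August 2005 + 56 days = 12 October 2005; not done until 16 October 2005, 4 days after the deadline.

No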